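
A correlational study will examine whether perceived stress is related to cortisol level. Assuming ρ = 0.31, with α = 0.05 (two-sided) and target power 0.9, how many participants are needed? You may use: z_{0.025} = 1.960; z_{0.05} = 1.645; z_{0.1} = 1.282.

Fisher's z: C = ½·ln((1+r)/(1−r)) = ½·ln(1.8986) = 0.3205.
n = ((z_{α/2} + z_β)/C)² + 3.
(1.960 + 1.282) / 0.3205 = 3.242 / 0.3205 = 10.115.
n = 10.115² + 3 = 102.32 + 3 = 105.3.
Round up.

n = 106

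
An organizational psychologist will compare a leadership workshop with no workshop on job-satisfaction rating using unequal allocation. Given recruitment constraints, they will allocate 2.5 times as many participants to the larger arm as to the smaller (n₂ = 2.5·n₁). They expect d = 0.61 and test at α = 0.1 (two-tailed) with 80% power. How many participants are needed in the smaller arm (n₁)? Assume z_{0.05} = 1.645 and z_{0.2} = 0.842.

With allocation ratio k = n₂/n₁ = 2.5, Var(x̄₁−x̄₂) = σ²(1/n₁ + 1/(k·n₁)) = σ²·(k+1)/(k·n₁).
So n₁ = (1 + 1/k)·((z_{α/2} + z_β)/d)² = 1.400 × (2.487/0.61)².
n₁ = 1.400 × 16.62 = 23.3.
Round up: n₁ = 24, giving n₂ = 2.5 × 24 = 60.

n₁ = 24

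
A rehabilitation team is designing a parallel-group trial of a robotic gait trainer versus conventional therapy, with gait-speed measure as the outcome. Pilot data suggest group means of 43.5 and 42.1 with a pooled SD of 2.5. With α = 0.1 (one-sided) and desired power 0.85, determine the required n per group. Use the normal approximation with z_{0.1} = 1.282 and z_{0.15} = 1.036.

Cohen's d = |M₁ − M₂| / SD_pooled = |43.5 − 42.1| / 2.5 = 1.4 / 2.5 = 0.560.
For two independent groups with equal n: n = 2·((z_{α} + z_β) / d)².
z_{α} + z_β = 1.282 + 1.036 = 2.318.
n = 2 × (2.318 / 0.560)² = 2 × 4.139² = 2 × 17.13 = 34.3.
Round up to the next whole participant.

n = 35 per group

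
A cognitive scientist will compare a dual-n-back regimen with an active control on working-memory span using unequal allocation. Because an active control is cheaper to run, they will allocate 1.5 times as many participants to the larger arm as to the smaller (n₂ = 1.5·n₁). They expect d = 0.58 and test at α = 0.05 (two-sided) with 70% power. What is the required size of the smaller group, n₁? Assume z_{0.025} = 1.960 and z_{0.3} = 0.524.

With allocation ratio k = n₂/n₁ = 1.5, Var(x̄₁−x̄₂) = σ²(1/n₁ + 1/(k·n₁)) = σ²·(k+1)/(k·n₁).
So n₁ = (1 + 1/k)·((z_{α/2} + z_β)/d)² = 1.667 × (2.484/0.58)².
n₁ = 1.667 × 18.34 = 30.6.
Round up: n₁ = 31, giving n₂ = ⌈1.5 × 31⌉ = ⌈46.5⌉ = 47.

n₁ = 31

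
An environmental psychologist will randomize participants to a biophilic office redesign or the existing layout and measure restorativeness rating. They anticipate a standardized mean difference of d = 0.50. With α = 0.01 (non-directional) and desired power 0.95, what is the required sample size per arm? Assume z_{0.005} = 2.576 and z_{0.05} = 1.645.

n = 143 per group

For two independent groups with equal n: n = 2·((z_{α/2} + z_β) / d)².
z_{α/2} + z_β = 2.576 + 1.645 = 4.221.
n = 2 × (4.221 / 0.50)² = 2 × 8.442² = 2 × 71.27 = 142.5.
Round up to the next whole participant.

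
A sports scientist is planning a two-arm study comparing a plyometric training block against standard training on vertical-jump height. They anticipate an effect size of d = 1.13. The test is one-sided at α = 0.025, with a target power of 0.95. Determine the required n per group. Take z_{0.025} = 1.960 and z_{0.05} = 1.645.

n = 21 per group

For two independent groups with equal n: n = 2·((z_{α} + z_β) / d)².
z_{α} + z_β = 1.960 + 1.645 = 3.605.
n = 2 × (3.605 / 1.13)² = 2 × 3.190² = 2 × 10.18 = 20.4.
Round up to the next whole participant.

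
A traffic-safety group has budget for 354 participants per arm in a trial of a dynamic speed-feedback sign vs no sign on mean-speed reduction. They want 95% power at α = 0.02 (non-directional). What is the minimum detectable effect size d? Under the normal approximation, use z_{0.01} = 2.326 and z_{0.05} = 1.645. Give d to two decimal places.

d_min ≈ 0.30

For two independent groups of n = 354 each: d_min = (z_{α/2} + z_β)·√(2/n).
z-sum = 2.326 + 1.645 = 3.971.
d_min = 3.971 × √(2/354) = 3.971 × 0.0752 = 0.298.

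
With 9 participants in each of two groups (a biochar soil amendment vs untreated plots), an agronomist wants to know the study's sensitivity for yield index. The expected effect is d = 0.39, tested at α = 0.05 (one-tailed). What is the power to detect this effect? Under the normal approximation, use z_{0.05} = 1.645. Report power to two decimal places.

For two equal groups, power = Φ(d·√(n/2) − z_{α}).
d·√(n/2) = 0.39 × √(9/2) = 0.39 × 2.121 = 0.827.
z_β = 0.827 − 1.645 = -0.818.
Power = Φ(-0.818) = 0.207.

power ≈ 0.21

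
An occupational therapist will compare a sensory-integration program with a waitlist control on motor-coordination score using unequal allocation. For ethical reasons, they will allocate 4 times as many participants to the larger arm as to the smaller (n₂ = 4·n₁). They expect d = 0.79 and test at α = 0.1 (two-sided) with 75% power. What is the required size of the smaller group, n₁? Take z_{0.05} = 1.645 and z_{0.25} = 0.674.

With allocation ratio k = n₂/n₁ = 4, Var(x̄₁−x̄₂) = σ²(1/n₁ + 1/(k·n₁)) = σ²·(k+1)/(k·n₁).
So n₁ = (1 + 1/k)·((z_{α/2} + z_β)/d)² = 1.250 × (2.319/0.79)².
n₁ = 1.250 × 8.62 = 10.8.
Round up: n₁ = 11, giving n₂ = 4 × 11 = 44.

n₁ = 11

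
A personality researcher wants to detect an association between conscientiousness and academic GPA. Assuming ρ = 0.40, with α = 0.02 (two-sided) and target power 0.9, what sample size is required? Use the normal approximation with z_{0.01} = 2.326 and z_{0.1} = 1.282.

Fisher's z: C = ½·ln((1+r)/(1−r)) = ½·ln(2.3333) = 0.4236.
n = ((z_{α/2} + z_β)/C)² + 3.
(2.326 + 1.282) / 0.4236 = 3.608 / 0.4236 = 8.517.
n = 8.517² + 3 = 72.55 + 3 = 75.5.
Round up.

n = 76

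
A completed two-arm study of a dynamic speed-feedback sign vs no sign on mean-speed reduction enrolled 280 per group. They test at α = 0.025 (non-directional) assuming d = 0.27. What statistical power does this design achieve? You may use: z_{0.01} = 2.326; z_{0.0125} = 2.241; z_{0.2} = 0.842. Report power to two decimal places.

power ≈ 0.83

For two equal groups, power = Φ(d·√(n/2) − z_{α/2}).
d·√(n/2) = 0.27 × √(280/2) = 0.27 × 11.832 = 3.195.
z_β = 3.195 − 2.241 = 0.954.
Power = Φ(0.954) = 0.830.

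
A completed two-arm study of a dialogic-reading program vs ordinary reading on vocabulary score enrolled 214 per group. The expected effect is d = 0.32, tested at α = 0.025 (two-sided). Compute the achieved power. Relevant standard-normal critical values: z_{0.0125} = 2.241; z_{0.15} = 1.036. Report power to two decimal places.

For two equal groups, power = Φ(d·√(n/2) − z_{α/2}).
d·√(n/2) = 0.32 × √(214/2) = 0.32 × 10.344 = 3.310.
z_β = 3.310 − 2.241 = 1.069.
Power = Φ(1.069) = 0.857.

power ≈ 0.86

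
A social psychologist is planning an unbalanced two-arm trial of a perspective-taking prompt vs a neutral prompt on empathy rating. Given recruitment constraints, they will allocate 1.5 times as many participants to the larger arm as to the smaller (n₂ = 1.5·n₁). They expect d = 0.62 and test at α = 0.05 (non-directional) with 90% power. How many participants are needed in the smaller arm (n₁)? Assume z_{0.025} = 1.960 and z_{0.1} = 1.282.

n₁ = 46

With allocation ratio k = n₂/n₁ = 1.5, Var(x̄₁−x̄₂) = σ²(1/n₁ + 1/(k·n₁)) = σ²·(k+1)/(k·n₁).
So n₁ = (1 + 1/k)·((z_{α/2} + z_β)/d)² = 1.667 × (3.242/0.62)².
n₁ = 1.667 × 27.34 = 45.6.
Round up: n₁ = 46, giving n₂ = 1.5 × 46 = 69.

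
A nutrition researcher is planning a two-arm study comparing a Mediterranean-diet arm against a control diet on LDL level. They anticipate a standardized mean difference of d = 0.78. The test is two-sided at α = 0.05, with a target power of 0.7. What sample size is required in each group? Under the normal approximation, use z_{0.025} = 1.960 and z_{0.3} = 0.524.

n = 21 per group

For two independent groups with equal n: n = 2·((z_{α/2} + z_β) / d)².
z_{α/2} + z_β = 1.960 + 0.524 = 2.484.
n = 2 × (2.484 / 0.78)² = 2 × 3.185² = 2 × 10.14 = 20.3.
Round up to the next whole participant.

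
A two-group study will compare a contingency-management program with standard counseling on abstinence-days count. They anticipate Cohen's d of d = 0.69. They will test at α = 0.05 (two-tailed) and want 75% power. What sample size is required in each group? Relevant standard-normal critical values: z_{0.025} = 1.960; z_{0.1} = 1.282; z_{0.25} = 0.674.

n = 30 per group

For two independent groups with equal n: n = 2·((z_{α/2} + z_β) / d)².
z_{α/2} + z_β = 1.960 + 0.674 = 2.634.
n = 2 × (2.634 / 0.69)² = 2 × 3.817² = 2 × 14.57 = 29.1.
Round up to the next whole participant.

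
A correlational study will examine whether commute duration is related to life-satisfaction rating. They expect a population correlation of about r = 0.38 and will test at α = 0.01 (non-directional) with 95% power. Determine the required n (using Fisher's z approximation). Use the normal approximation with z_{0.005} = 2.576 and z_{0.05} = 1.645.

Fisher's z: C = ½·ln((1+r)/(1−r)) = ½·ln(2.2258) = 0.4001.
n = ((z_{α/2} + z_β)/C)² + 3.
(2.576 + 1.645) / 0.4001 = 4.221 / 0.4001 = 10.550.
n = 10.550² + 3 = 111.30 + 3 = 114.3.
Round up.

n = 115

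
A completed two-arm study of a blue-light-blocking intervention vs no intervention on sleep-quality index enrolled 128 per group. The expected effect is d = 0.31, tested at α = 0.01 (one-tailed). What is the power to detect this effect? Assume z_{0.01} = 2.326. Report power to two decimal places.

For two equal groups, power = Φ(d·√(n/2) − z_{α}).
d·√(n/2) = 0.31 × √(128/2) = 0.31 × 8.000 = 2.480.
z_β = 2.480 − 2.326 = 0.154.
Power = Φ(0.154) = 0.561.

power ≈ 0.56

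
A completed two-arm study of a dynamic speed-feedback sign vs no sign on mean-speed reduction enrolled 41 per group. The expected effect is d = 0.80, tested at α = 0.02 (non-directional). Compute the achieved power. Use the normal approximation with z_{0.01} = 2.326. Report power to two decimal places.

power ≈ 0.90

For two equal groups, power = Φ(d·√(n/2) − z_{α/2}).
d·√(n/2) = 0.80 × √(41/2) = 0.80 × 4.528 = 3.622.
z_β = 3.622 − 2.326 = 1.296.
Power = Φ(1.296) = 0.903.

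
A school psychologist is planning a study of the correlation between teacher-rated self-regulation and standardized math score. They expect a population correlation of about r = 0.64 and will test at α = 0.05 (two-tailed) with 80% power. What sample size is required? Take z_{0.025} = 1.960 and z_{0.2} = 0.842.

Fisher's z: C = ½·ln((1+r)/(1−r)) = ½·ln(4.5556) = 0.7582.
n = ((z_{α/2} + z_β)/C)² + 3.
(1.960 + 0.842) / 0.7582 = 2.802 / 0.7582 = 3.696.
n = 3.696² + 3 = 13.66 + 3 = 16.7.
Round up.

n = 17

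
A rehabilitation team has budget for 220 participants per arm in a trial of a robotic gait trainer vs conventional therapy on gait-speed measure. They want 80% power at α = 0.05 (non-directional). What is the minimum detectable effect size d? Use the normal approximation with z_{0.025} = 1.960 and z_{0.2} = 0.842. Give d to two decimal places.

d_min ≈ 0.27

For two independent groups of n = 220 each: d_min = (z_{α/2} + z_β)·√(2/n).
z-sum = 1.960 + 0.842 = 2.802.
d_min = 2.802 × √(2/220) = 2.802 × 0.0953 = 0.267.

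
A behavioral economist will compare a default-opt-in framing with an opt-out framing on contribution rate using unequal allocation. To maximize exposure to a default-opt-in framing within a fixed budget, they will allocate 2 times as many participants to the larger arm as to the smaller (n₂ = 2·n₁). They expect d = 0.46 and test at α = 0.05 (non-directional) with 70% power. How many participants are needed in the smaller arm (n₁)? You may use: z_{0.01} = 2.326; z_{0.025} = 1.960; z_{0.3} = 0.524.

With allocation ratio k = n₂/n₁ = 2, Var(x̄₁−x̄₂) = σ²(1/n₁ + 1/(k·n₁)) = σ²·(k+1)/(k·n₁).
So n₁ = (1 + 1/k)·((z_{α/2} + z_β)/d)² = 1.500 × (2.484/0.46)².
n₁ = 1.500 × 29.16 = 43.7.
Round up: n₁ = 44, giving n₂ = 2 × 44 = 88.

n₁ = 44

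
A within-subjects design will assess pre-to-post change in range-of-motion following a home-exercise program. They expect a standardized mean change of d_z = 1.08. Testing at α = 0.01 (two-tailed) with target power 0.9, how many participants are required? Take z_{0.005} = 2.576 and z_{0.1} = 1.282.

For a paired (one-sample on differences) test: n = ((z_{α/2} + z_β) / d)².
z_{α/2} + z_β = 2.576 + 1.282 = 3.858.
n = (3.858 / 1.08)² = 3.572² = 12.76.
Round up.

n = 13 pairs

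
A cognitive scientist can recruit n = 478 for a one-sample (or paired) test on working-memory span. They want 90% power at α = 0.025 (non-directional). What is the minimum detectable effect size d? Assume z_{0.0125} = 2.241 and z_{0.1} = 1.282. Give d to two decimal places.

d_min ≈ 0.16

For a single sample (or paired design) of n = 478: d_min = (z_{α/2} + z_β)/√n.
z-sum = 2.241 + 1.282 = 3.523.
d_min = 3.523 / √478 = 3.523 / 21.863 = 0.161.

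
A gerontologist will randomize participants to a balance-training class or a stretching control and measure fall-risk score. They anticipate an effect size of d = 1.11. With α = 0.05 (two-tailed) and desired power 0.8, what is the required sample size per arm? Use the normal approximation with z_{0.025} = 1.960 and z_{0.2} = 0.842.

For two independent groups with equal n: n = 2·((z_{α/2} + z_β) / d)².
z_{α/2} + z_β = 1.960 + 0.842 = 2.802.
n = 2 × (2.802 / 1.11)² = 2 × 2.524² = 2 × 6.37 = 12.7.
Round up to the next whole participant.

n = 13 per group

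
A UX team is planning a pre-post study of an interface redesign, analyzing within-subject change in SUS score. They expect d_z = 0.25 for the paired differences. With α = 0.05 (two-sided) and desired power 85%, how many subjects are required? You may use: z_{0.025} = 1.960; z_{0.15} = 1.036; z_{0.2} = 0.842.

For a paired (one-sample on differences) test: n = ((z_{α/2} + z_β) / d)².
z_{α/2} + z_β = 1.960 + 1.036 = 2.996.
n = (2.996 / 0.25)² = 11.984² = 143.62.
Round up.

n = 144 pairs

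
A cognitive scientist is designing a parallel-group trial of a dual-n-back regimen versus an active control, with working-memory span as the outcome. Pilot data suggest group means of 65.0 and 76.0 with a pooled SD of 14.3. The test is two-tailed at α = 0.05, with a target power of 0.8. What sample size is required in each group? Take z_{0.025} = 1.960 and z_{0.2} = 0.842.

Cohen's d = |M₁ − M₂| / SD_pooled = |65.0 − 76.0| / 14.3 = 11.0 / 14.3 = 0.769.
For two independent groups with equal n: n = 2·((z_{α/2} + z_β) / d)².
z_{α/2} + z_β = 1.960 + 0.842 = 2.802.
n = 2 × (2.802 / 0.769)² = 2 × 3.644² = 2 × 13.28 = 26.6.
Round up to the next whole participant.

n = 27 per group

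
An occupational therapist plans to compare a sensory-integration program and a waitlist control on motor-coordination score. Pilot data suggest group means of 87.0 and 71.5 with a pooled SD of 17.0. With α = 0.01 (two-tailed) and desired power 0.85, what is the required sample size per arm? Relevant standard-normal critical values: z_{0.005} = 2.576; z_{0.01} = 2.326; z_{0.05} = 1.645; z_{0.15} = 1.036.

n = 32 per group

Cohen's d = |M₁ − M₂| / SD_pooled = |87.0 − 71.5| / 17.0 = 15.5 / 17.0 = 0.912.
For two independent groups with equal n: n = 2·((z_{α/2} + z_β) / d)².
z_{α/2} + z_β = 2.576 + 1.036 = 3.612.
n = 2 × (3.612 / 0.912)² = 2 × 3.961² = 2 × 15.69 = 31.4.
Round up to the next whole participant.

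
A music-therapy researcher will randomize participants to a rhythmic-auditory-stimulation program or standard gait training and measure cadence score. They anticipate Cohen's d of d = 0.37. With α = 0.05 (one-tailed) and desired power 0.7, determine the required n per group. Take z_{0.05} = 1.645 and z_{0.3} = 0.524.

For two independent groups with equal n: n = 2·((z_{α} + z_β) / d)².
z_{α} + z_β = 1.645 + 0.524 = 2.169.
n = 2 × (2.169 / 0.37)² = 2 × 5.862² = 2 × 34.36 = 68.7.
Round up to the next whole participant.

n = 69 per group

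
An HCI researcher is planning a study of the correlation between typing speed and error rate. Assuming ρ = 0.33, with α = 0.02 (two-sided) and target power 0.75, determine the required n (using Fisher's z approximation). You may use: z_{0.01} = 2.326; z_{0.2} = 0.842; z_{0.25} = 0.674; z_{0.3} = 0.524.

n = 80

Fisher's z: C = ½·ln((1+r)/(1−r)) = ½·ln(1.9851) = 0.3428.
n = ((z_{α/2} + z_β)/C)² + 3.
(2.326 + 0.674) / 0.3428 = 3.000 / 0.3428 = 8.751.
n = 8.751² + 3 = 76.59 + 3 = 79.6.
Round up.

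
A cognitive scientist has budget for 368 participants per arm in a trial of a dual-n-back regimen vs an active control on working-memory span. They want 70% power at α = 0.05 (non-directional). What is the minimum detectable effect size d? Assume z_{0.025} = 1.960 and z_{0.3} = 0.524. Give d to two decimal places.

d_min ≈ 0.18

For two independent groups of n = 368 each: d_min = (z_{α/2} + z_β)·√(2/n).
z-sum = 1.960 + 0.524 = 2.484.
d_min = 2.484 × √(2/368) = 2.484 × 0.0737 = 0.183.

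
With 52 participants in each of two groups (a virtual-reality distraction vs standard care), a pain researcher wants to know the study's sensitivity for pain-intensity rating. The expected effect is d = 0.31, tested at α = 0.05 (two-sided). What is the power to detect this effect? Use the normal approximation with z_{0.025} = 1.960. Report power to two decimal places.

For two equal groups, power = Φ(d·√(n/2) − z_{α/2}).
d·√(n/2) = 0.31 × √(52/2) = 0.31 × 5.099 = 1.581.
z_β = 1.581 − 1.960 = -0.379.
Power = Φ(-0.379) = 0.352.

power ≈ 0.35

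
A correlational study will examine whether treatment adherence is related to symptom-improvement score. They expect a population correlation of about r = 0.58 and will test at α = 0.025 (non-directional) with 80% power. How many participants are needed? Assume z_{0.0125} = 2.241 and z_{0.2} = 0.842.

n = 25

Fisher's z: C = ½·ln((1+r)/(1−r)) = ½·ln(3.7619) = 0.6625.
n = ((z_{α/2} + z_β)/C)² + 3.
(2.241 + 0.842) / 0.6625 = 3.083 / 0.6625 = 4.654.
n = 4.654² + 3 = 21.66 + 3 = 24.7.
Round up.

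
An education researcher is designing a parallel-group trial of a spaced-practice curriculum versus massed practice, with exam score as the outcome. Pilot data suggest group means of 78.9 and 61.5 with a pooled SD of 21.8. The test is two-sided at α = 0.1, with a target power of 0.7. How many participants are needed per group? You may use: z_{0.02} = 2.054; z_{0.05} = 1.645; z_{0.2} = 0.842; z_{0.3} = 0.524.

Cohen's d = |M₁ − M₂| / SD_pooled = |78.9 − 61.5| / 21.8 = 17.4 / 21.8 = 0.798.
For two independent groups with equal n: n = 2·((z_{α/2} + z_β) / d)².
z_{α/2} + z_β = 1.645 + 0.524 = 2.169.
n = 2 × (2.169 / 0.798)² = 2 × 2.718² = 2 × 7.39 = 14.8.
Round up to the next whole participant.

n = 15 per group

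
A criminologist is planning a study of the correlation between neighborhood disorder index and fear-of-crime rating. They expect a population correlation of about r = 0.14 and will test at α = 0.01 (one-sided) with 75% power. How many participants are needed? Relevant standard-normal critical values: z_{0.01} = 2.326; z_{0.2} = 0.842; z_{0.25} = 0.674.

n = 457

Fisher's z: C = ½·ln((1+r)/(1−r)) = ½·ln(1.3256) = 0.1409.
n = ((z_{α} + z_β)/C)² + 3.
(2.326 + 0.674) / 0.1409 = 3.000 / 0.1409 = 21.292.
n = 21.292² + 3 = 453.34 + 3 = 456.3.
Round up.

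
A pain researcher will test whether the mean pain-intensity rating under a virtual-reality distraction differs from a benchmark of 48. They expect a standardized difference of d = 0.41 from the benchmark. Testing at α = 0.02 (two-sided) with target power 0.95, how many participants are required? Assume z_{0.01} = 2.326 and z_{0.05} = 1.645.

For a one-sample test: n = ((z_{α/2} + z_β) / d)².
z_{α/2} + z_β = 2.326 + 1.645 = 3.971.
n = (3.971 / 0.41)² = 9.685² = 93.81.
Round up.

n = 94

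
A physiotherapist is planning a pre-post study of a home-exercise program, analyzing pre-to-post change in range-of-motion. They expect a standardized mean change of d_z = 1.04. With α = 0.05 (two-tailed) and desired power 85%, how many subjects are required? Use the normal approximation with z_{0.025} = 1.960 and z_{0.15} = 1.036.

For a paired (one-sample on differences) test: n = ((z_{α/2} + z_β) / d)².
z_{α/2} + z_β = 1.960 + 1.036 = 2.996.
n = (2.996 / 1.04)² = 2.881² = 8.30.
Round up.

n = 9 pairs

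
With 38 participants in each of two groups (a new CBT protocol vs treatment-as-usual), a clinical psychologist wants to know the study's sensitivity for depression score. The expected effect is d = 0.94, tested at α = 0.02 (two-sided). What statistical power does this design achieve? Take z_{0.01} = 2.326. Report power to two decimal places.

power ≈ 0.96

For two equal groups, power = Φ(d·√(n/2) − z_{α/2}).
d·√(n/2) = 0.94 × √(38/2) = 0.94 × 4.359 = 4.097.
z_β = 4.097 − 2.326 = 1.771.
Power = Φ(1.771) = 0.962.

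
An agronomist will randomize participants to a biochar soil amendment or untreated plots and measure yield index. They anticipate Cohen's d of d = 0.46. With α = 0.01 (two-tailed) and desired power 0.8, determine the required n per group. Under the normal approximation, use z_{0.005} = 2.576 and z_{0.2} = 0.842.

n = 111 per group

For two independent groups with equal n: n = 2·((z_{α/2} + z_β) / d)².
z_{α/2} + z_β = 2.576 + 0.842 = 3.418.
n = 2 × (3.418 / 0.46)² = 2 × 7.430² = 2 × 55.21 = 110.4.
Round up to the next whole participant.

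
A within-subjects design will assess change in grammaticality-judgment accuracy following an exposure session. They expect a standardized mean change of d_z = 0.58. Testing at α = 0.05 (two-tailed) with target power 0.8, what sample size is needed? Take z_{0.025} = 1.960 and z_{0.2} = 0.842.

For a paired (one-sample on differences) test: n = ((z_{α/2} + z_β) / d)².
z_{α/2} + z_β = 1.960 + 0.842 = 2.802.
n = (2.802 / 0.58)² = 4.831² = 23.34.
Round up.

n = 24 pairs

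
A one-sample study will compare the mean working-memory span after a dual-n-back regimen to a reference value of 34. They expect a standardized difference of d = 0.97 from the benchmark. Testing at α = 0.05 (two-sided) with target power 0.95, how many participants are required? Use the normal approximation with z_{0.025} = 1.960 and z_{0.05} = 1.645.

For a one-sample test: n = ((z_{α/2} + z_β) / d)².
z_{α/2} + z_β = 1.960 + 1.645 = 3.605.
n = (3.605 / 0.97)² = 3.716² = 13.81.
Round up.

n = 14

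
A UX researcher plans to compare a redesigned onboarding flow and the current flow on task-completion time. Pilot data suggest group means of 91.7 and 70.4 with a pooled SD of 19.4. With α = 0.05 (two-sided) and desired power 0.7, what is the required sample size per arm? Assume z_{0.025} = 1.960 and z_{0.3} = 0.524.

Cohen's d = |M₁ − M₂| / SD_pooled = |91.7 − 70.4| / 19.4 = 21.3 / 19.4 = 1.098.
For two independent groups with equal n: n = 2·((z_{α/2} + z_β) / d)².
z_{α/2} + z_β = 1.960 + 0.524 = 2.484.
n = 2 × (2.484 / 1.098)² = 2 × 2.262² = 2 × 5.12 = 10.2.
Round up to the next whole participant.

n = 11 per group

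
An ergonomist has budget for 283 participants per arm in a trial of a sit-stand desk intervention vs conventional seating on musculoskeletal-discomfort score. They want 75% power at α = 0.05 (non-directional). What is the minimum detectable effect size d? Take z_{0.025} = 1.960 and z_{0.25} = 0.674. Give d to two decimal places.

d_min ≈ 0.22

For two independent groups of n = 283 each: d_min = (z_{α/2} + z_β)·√(2/n).
z-sum = 1.960 + 0.674 = 2.634.
d_min = 2.634 × √(2/283) = 2.634 × 0.0841 = 0.221.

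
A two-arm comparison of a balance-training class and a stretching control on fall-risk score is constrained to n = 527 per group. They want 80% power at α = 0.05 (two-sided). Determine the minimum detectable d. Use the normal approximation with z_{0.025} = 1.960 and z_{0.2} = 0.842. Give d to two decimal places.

For two independent groups of n = 527 each: d_min = (z_{α/2} + z_β)·√(2/n).
z-sum = 1.960 + 0.842 = 2.802.
d_min = 2.802 × √(2/527) = 2.802 × 0.0616 = 0.173.

d_min ≈ 0.17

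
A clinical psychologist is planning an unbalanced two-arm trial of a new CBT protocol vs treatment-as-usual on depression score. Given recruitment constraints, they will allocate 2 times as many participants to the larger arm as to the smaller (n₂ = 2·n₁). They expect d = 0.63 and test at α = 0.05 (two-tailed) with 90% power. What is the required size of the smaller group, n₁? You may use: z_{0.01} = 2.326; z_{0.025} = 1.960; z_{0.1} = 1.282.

With allocation ratio k = n₂/n₁ = 2, Var(x̄₁−x̄₂) = σ²(1/n₁ + 1/(k·n₁)) = σ²·(k+1)/(k·n₁).
So n₁ = (1 + 1/k)·((z_{α/2} + z_β)/d)² = 1.500 × (3.242/0.63)².
n₁ = 1.500 × 26.48 = 39.7.
Round up: n₁ = 40, giving n₂ = 2 × 40 = 80.

n₁ = 40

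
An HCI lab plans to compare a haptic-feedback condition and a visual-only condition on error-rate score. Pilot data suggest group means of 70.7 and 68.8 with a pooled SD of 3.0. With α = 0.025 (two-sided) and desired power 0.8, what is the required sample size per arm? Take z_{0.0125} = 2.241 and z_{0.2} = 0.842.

n = 48 per group

Cohen's d = |M₁ − M₂| / SD_pooled = |70.7 − 68.8| / 3.0 = 1.9 / 3.0 = 0.633.
For two independent groups with equal n: n = 2·((z_{α/2} + z_β) / d)².
z_{α/2} + z_β = 2.241 + 0.842 = 3.083.
n = 2 × (3.083 / 0.633)² = 2 × 4.870² = 2 × 23.72 = 47.4.
Round up to the next whole participant.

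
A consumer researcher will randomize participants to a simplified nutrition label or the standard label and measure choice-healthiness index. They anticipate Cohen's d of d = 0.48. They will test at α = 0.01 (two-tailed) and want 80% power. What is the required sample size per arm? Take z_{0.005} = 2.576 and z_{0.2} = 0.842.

n = 102 per group

For two independent groups with equal n: n = 2·((z_{α/2} + z_β) / d)².
z_{α/2} + z_β = 2.576 + 0.842 = 3.418.
n = 2 × (3.418 / 0.48)² = 2 × 7.121² = 2 × 50.71 = 101.4.
Round up to the next whole participant.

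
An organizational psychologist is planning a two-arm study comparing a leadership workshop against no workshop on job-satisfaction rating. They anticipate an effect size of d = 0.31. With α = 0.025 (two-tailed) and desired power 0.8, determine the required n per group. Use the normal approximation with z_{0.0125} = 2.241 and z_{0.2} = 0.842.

n = 198 per group

For two independent groups with equal n: n = 2·((z_{α/2} + z_β) / d)².
z_{α/2} + z_β = 2.241 + 0.842 = 3.083.
n = 2 × (3.083 / 0.31)² = 2 × 9.945² = 2 × 98.91 = 197.8.
Round up to the next whole participant.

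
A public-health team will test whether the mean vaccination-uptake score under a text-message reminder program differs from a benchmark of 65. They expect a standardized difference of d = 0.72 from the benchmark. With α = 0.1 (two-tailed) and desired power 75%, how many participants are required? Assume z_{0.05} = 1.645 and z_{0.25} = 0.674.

n = 11

For a one-sample test: n = ((z_{α/2} + z_β) / d)².
z_{α/2} + z_β = 1.645 + 0.674 = 2.319.
n = (2.319 / 0.72)² = 3.221² = 10.37.
Round up.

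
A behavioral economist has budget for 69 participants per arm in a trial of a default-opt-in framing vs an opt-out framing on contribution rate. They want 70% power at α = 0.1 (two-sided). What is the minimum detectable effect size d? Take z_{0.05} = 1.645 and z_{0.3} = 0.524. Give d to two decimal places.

d_min ≈ 0.37

For two independent groups of n = 69 each: d_min = (z_{α/2} + z_β)·√(2/n).
z-sum = 1.645 + 0.524 = 2.169.
d_min = 2.169 × √(2/69) = 2.169 × 0.1703 = 0.369.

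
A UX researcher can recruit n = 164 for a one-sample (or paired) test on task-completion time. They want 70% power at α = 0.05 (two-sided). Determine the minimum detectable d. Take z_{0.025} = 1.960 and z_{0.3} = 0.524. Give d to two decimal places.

For a single sample (or paired design) of n = 164: d_min = (z_{α/2} + z_β)/√n.
z-sum = 1.960 + 0.524 = 2.484.
d_min = 2.484 / √164 = 2.484 / 12.806 = 0.194.

d_min ≈ 0.19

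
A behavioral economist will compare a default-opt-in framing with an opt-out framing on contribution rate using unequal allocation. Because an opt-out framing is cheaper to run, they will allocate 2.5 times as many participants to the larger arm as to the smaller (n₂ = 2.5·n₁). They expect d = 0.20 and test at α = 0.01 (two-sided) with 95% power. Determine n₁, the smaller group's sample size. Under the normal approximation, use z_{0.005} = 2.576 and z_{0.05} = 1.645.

n₁ = 624

With allocation ratio k = n₂/n₁ = 2.5, Var(x̄₁−x̄₂) = σ²(1/n₁ + 1/(k·n₁)) = σ²·(k+1)/(k·n₁).
So n₁ = (1 + 1/k)·((z_{α/2} + z_β)/d)² = 1.400 × (4.221/0.20)².
n₁ = 1.400 × 445.42 = 623.6.
Round up: n₁ = 624, giving n₂ = 2.5 × 624 = 1560.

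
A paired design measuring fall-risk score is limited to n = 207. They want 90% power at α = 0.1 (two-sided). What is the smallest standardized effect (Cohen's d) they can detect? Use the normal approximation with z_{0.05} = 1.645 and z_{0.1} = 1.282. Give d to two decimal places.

For a single sample (or paired design) of n = 207: d_min = (z_{α/2} + z_β)/√n.
z-sum = 1.645 + 1.282 = 2.927.
d_min = 2.927 / √207 = 2.927 / 14.387 = 0.203.

d_min ≈ 0.20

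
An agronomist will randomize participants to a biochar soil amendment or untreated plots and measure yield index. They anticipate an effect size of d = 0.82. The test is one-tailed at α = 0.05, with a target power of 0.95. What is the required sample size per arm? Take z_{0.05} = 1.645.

For two independent groups with equal n: n = 2·((z_{α} + z_β) / d)².
z_{α} + z_β = 1.645 + 1.645 = 3.290.
n = 2 × (3.290 / 0.82)² = 2 × 4.012² = 2 × 16.10 = 32.2.
Round up to the next whole participant.

n = 33 per group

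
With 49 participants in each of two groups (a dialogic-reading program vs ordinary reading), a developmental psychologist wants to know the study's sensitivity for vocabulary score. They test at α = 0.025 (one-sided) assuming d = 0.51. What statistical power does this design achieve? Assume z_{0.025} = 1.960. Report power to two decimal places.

For two equal groups, power = Φ(d·√(n/2) − z_{α}).
d·√(n/2) = 0.51 × √(49/2) = 0.51 × 4.950 = 2.524.
z_β = 2.524 − 1.960 = 0.564.
Power = Φ(0.564) = 0.714.

power ≈ 0.71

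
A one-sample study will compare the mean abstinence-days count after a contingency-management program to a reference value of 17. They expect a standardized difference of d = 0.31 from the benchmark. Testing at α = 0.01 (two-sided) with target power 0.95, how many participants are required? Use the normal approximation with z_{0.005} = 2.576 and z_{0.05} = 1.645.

n = 186

For a one-sample test: n = ((z_{α/2} + z_β) / d)².
z_{α/2} + z_β = 2.576 + 1.645 = 4.221.
n = (4.221 / 0.31)² = 13.616² = 185.40.
Round up.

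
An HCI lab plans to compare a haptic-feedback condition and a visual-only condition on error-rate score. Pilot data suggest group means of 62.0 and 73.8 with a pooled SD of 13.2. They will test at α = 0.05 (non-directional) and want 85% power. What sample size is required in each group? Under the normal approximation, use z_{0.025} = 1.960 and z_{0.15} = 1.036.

n = 23 per group

Cohen's d = |M₁ − M₂| / SD_pooled = |62.0 − 73.8| / 13.2 = 11.8 / 13.2 = 0.894.
For two independent groups with equal n: n = 2·((z_{α/2} + z_β) / d)².
z_{α/2} + z_β = 1.960 + 1.036 = 2.996.
n = 2 × (2.996 / 0.894)² = 2 × 3.351² = 2 × 11.23 = 22.5.
Round up to the next whole participant.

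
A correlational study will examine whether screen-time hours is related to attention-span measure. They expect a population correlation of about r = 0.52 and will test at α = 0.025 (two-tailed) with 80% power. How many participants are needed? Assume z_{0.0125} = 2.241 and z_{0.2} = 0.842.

Fisher's z: C = ½·ln((1+r)/(1−r)) = ½·ln(3.1667) = 0.5763.
n = ((z_{α/2} + z_β)/C)² + 3.
(2.241 + 0.842) / 0.5763 = 3.083 / 0.5763 = 5.350.
n = 5.350² + 3 = 28.62 + 3 = 31.6.
Round up.

n = 32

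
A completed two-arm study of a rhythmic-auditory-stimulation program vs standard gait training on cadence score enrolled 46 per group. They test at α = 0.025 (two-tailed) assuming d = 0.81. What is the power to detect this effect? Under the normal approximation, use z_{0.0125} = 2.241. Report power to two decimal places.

For two equal groups, power = Φ(d·√(n/2) − z_{α/2}).
d·√(n/2) = 0.81 × √(46/2) = 0.81 × 4.796 = 3.885.
z_β = 3.885 − 2.241 = 1.644.
Power = Φ(1.644) = 0.950.

power ≈ 0.95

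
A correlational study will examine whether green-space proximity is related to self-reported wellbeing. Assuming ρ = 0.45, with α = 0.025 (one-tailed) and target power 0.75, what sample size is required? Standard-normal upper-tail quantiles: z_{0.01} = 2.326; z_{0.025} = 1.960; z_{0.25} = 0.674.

Fisher's z: C = ½·ln((1+r)/(1−r)) = ½·ln(2.6364) = 0.4847.
n = ((z_{α} + z_β)/C)² + 3.
(1.960 + 0.674) / 0.4847 = 2.634 / 0.4847 = 5.434.
n = 5.434² + 3 = 29.53 + 3 = 32.5.
Round up.

n = 33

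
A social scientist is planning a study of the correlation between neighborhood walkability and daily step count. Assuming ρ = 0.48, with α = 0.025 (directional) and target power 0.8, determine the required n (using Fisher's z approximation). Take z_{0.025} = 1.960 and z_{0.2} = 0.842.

Fisher's z: C = ½·ln((1+r)/(1−r)) = ½·ln(2.8462) = 0.5230.
n = ((z_{α} + z_β)/C)² + 3.
(1.960 + 0.842) / 0.5230 = 2.802 / 0.5230 = 5.358.
n = 5.358² + 3 = 28.70 + 3 = 31.7.
Round up.

n = 32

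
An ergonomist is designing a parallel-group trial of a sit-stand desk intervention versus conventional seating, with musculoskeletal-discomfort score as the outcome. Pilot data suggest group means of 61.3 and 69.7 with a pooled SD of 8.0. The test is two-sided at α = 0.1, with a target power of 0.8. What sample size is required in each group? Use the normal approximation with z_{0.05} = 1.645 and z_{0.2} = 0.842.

n = 12 per group

Cohen's d = |M₁ − M₂| / SD_pooled = |61.3 − 69.7| / 8.0 = 8.4 / 8.0 = 1.050.
For two independent groups with equal n: n = 2·((z_{α/2} + z_β) / d)².
z_{α/2} + z_β = 1.645 + 0.842 = 2.487.
n = 2 × (2.487 / 1.050)² = 2 × 2.369² = 2 × 5.61 = 11.2.
Round up to the next whole participant.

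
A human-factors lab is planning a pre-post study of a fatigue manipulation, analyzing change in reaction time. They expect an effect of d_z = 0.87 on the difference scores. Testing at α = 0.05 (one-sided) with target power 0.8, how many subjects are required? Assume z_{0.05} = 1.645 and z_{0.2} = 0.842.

For a paired (one-sample on differences) test: n = ((z_{α} + z_β) / d)².
z_{α} + z_β = 1.645 + 0.842 = 2.487.
n = (2.487 / 0.87)² = 2.859² = 8.17.
Round up.

n = 9 pairs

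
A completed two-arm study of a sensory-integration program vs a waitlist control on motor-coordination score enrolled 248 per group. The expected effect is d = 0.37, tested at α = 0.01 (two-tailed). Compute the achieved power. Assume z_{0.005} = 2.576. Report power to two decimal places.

power ≈ 0.94

For two equal groups, power = Φ(d·√(n/2) − z_{α/2}).
d·√(n/2) = 0.37 × √(248/2) = 0.37 × 11.136 = 4.120.
z_β = 4.120 − 2.576 = 1.544.
Power = Φ(1.544) = 0.939.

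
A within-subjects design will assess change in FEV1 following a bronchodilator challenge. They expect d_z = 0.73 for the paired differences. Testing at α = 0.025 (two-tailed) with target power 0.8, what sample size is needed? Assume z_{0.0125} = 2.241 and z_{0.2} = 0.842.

For a paired (one-sample on differences) test: n = ((z_{α/2} + z_β) / d)².
z_{α/2} + z_β = 2.241 + 0.842 = 3.083.
n = (3.083 / 0.73)² = 4.223² = 17.84.
Round up.

n = 18 pairs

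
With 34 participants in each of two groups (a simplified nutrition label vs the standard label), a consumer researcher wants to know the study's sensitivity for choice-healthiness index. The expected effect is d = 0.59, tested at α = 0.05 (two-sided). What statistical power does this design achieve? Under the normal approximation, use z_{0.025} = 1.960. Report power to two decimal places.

For two equal groups, power = Φ(d·√(n/2) − z_{α/2}).
d·√(n/2) = 0.59 × √(34/2) = 0.59 × 4.123 = 2.433.
z_β = 2.433 − 1.960 = 0.473.
Power = Φ(0.473) = 0.682.

power ≈ 0.68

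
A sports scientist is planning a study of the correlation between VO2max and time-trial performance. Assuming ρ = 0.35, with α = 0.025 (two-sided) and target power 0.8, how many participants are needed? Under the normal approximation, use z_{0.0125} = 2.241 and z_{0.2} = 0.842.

Fisher's z: C = ½·ln((1+r)/(1−r)) = ½·ln(2.0769) = 0.3654.
n = ((z_{α/2} + z_β)/C)² + 3.
(2.241 + 0.842) / 0.3654 = 3.083 / 0.3654 = 8.437.
n = 8.437² + 3 = 71.19 + 3 = 74.2.
Round up.

n = 75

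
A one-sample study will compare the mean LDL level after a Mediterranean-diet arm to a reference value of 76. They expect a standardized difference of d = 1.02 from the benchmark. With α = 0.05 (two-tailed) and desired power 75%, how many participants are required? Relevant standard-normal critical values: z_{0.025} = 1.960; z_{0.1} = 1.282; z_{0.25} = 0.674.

n = 7

For a one-sample test: n = ((z_{α/2} + z_β) / d)².
z_{α/2} + z_β = 1.960 + 0.674 = 2.634.
n = (2.634 / 1.02)² = 2.582² = 6.67.
Round up.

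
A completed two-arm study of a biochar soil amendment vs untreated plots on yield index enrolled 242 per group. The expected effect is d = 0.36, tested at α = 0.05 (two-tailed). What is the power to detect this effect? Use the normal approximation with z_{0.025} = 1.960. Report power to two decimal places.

For two equal groups, power = Φ(d·√(n/2) − z_{α/2}).
d·√(n/2) = 0.36 × √(242/2) = 0.36 × 11.000 = 3.960.
z_β = 3.960 − 1.960 = 2.000.
Power = Φ(2.000) = 0.977.

power ≈ 0.98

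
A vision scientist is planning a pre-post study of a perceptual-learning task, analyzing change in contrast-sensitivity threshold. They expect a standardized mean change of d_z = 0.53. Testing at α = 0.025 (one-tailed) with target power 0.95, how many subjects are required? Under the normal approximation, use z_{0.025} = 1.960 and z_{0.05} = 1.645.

n = 47 pairs

For a paired (one-sample on differences) test: n = ((z_{α} + z_β) / d)².
z_{α} + z_β = 1.960 + 1.645 = 3.605.
n = (3.605 / 0.53)² = 6.802² = 46.27.
Round up.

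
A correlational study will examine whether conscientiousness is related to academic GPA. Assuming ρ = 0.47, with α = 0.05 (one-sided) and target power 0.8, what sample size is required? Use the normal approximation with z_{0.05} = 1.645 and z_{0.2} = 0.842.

Fisher's z: C = ½·ln((1+r)/(1−r)) = ½·ln(2.7736) = 0.5101.
n = ((z_{α} + z_β)/C)² + 3.
(1.645 + 0.842) / 0.5101 = 2.487 / 0.5101 = 4.876.
n = 4.876² + 3 = 23.77 + 3 = 26.8.
Round up.

n = 27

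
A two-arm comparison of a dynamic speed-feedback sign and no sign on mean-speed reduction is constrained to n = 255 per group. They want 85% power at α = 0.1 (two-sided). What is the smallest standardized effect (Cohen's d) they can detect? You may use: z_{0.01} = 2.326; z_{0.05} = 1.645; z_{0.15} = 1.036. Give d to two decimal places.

For two independent groups of n = 255 each: d_min = (z_{α/2} + z_β)·√(2/n).
z-sum = 1.645 + 1.036 = 2.681.
d_min = 2.681 × √(2/255) = 2.681 × 0.0886 = 0.237.

d_min ≈ 0.24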